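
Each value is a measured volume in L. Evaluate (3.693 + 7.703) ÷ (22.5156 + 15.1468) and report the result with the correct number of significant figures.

0.30258

3.693 + 7.703 = 11.396, limited to 3 d.p. → 5 s.f.; 22.5156 + 15.1468 = 37.6624, limited to 4 d.p. → 6 s.f.
Carrying full precision, 11.396 ÷ 37.6624 = 0.302582947449…; keep min(5, 6) = 5 s.f.
Rounded to 5 significant figures: 0.30258.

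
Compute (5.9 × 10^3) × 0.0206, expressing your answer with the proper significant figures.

1.2 × 10^2

(5.9 × 10^3) × 0.0206 = 121.54
Multiplication/division keeps the fewest significant figures: 5.9 × 10^3 → 2 s.f., 0.0206 → 3 s.f.; limit is 2.
Rounded to 2 significant figures: 1.2 × 10^2.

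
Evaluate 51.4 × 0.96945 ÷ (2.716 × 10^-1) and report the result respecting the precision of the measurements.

183

51.4 × 0.96945 ÷ (2.716 × 10^-1) = 183.467341679…
Multiplication/division keeps the fewest significant figures: 51.4 → 3 s.f., 0.96945 → 5 s.f., 2.716 × 10^-1 → 4 s.f.; limit is 3.
Rounded to 3 significant figures: 183.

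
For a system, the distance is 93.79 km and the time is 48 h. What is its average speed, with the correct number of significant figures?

2.0 km/h

average speed = 93.79 km ÷ 48 h = 1.95395833333… km/h.
93.79 has 4 significant figures; 48 has 2.
Division/multiplication keeps the fewest: 2 significant figures.
Rounded: 2.0 km/h.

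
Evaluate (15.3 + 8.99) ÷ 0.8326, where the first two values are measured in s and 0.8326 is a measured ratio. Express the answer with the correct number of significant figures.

15.3 s + 8.99 s = 24.29 s; the sum is limited to 1 decimal place (3 s.f.).
Carrying full precision, 24.29 ÷ 0.8326 = 29.1736728321… s; 0.8326 has 4 s.f., so the result keeps min(3, 4) = 3 s.f.
Rounded to 3 significant figures: 29.2 s.

29.2 s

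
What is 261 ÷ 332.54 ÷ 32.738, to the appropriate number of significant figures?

0.0240

261 ÷ 332.54 ÷ 32.738 = 0.0239742191278…
Multiplication/division keeps the fewest significant figures: 261 → 3 s.f., 332.54 → 5 s.f., 32.738 → 5 s.f.; limit is 3.
Rounded to 3 significant figures: 0.0240.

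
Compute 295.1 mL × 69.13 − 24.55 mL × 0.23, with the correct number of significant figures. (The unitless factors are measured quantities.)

295.1 × 69.13 = 20400.263 → 2.040 × 10^4 mL (4 s.f., last digit at the 10^1 place).
24.55 × 0.23 = 5.6465 → 5.6 mL (2 s.f., last digit at the 10^-1 place).
Difference: 20394.6165 mL; keep the coarser place, 10^1.
Result: 2.039 × 10^4 mL.

2.039 × 10^4 mL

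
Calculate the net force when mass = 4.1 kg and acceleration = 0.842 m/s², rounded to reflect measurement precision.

3.5 N

net force = 4.1 kg × 0.842 m/s² = 3.4522 N.
4.1 has 2 significant figures; 0.842 has 3.
Division/multiplication keeps the fewest: 2 significant figures.
Rounded: 3.5 N.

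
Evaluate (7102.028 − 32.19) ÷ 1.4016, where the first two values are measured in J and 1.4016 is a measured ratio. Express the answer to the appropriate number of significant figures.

7102.028 J − 32.19 J = 7069.838 J; the difference is limited to 2 decimal places (6 s.f.).
Carrying full precision, 7069.838 ÷ 1.4016 = 5044.11957763… J; 1.4016 has 5 s.f., so the result keeps min(6, 5) = 5 s.f.
Rounded to 5 significant figures: 5044.1 J.

5044.1 J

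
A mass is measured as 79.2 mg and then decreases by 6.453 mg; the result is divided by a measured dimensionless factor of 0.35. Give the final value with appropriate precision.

2.1 × 10² mg

79.2 mg − 6.453 mg = 72.747 mg; the difference is limited to 1 decimal place (3 s.f.).
Carrying full precision, 72.747 ÷ 0.35 = 207.848571429… mg; 0.35 has 2 s.f., so the result keeps min(3, 2) = 2 s.f.
Rounded to 2 significant figures: 2.1 × 10² mg.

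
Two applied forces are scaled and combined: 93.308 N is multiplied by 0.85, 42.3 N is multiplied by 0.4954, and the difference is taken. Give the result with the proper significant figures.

93.308 × 0.85 = 79.3118 → 79 N (2 s.f., last digit at the 10^0 place).
42.3 × 0.4954 = 20.95542 → 21.0 N (3 s.f., last digit at the 10^-1 place).
Difference: 58.35638 N; keep the coarser place, 10^0.
Result: 58 N.

58 N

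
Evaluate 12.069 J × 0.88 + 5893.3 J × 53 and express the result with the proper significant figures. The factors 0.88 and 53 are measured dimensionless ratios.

3.1 × 10^5 J

12.069 × 0.88 = 10.62072 → 11 J (2 s.f., last digit at the 10^0 place).
5893.3 × 53 = 312344.9 → 3.1 × 10^5 J (2 s.f., last digit at the 10^4 place).
Sum: 312355.52072 J; keep the coarser place, 10^4.
Result: 3.1 × 10^5 J.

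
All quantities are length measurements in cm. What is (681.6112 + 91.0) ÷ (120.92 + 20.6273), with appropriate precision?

5.458

681.6112 + 91.0 = 772.6112, limited to 1 d.p. → 4 s.f.; 120.92 + 20.6273 = 141.5473, limited to 2 d.p. → 5 s.f.
Carrying full precision, 772.6112 ÷ 141.5473 = 5.45832523828…; keep min(4, 5) = 4 s.f.
Rounded to 4 significant figures: 5.458.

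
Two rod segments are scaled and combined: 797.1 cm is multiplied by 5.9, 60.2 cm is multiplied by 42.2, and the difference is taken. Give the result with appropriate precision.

2.2 × 10³ cm

797.1 × 5.9 = 4702.89 → 4.7 × 10³ cm (2 s.f., last digit at the 10^2 place).
60.2 × 42.2 = 2540.44 → 2.54 × 10³ cm (3 s.f., last digit at the 10^1 place).
Difference: 2162.45 cm; keep the coarser place, 10^2.
Result: 2.2 × 10³ cm.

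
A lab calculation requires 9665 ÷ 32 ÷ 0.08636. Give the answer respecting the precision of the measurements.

9665 ÷ 32 ÷ 0.08636 = 3497.35120426…
Multiplication/division keeps the fewest significant figures: 9665 → 4 s.f., 32 → 2 s.f., 0.08636 → 4 s.f.; limit is 2.
Rounded to 2 significant figures: 3.5 × 10^3.

3.5 × 10^3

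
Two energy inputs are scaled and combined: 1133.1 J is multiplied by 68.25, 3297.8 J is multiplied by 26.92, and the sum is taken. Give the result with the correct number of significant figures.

1.6611 × 10^5 J

1133.1 × 68.25 = 77334.075 → 7.733 × 10^4 J (4 s.f., last digit at the 10^1 place).
3297.8 × 26.92 = 88776.776 → 8.878 × 10^4 J (4 s.f., last digit at the 10^1 place).
Sum: 166110.851 J; keep the coarser place, 10^1.
Result: 1.6611 × 10^5 J.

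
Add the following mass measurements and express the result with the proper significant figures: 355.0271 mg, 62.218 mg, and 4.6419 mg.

421.887 mg

355.0271 mg + 62.218 mg + 4.6419 mg = 421.8870 mg.
Addition/subtraction keeps the fewest decimal places: 355.0271 → 4 decimal places, 62.218 → 3 decimal places, 4.6419 → 4 decimal places; limit is 3.
Rounded to 3 decimal places: 421.887 mg.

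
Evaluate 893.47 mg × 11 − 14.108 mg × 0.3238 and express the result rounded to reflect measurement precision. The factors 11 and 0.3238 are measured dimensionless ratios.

893.47 × 11 = 9828.17 → 9.8 × 10^3 mg (2 s.f., last digit at the 10^2 place).
14.108 × 0.3238 = 4.5681704 → 4.568 mg (4 s.f., last digit at the 10^-3 place).
Difference: 9823.6018296 mg; keep the coarser place, 10^2.
Result: 9.8 × 10^3 mg.

9.8 × 10^3 mg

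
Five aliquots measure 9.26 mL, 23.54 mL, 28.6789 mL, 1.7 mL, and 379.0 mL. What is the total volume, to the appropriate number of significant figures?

442.2 mL

9.26 mL + 23.54 mL + 28.6789 mL + 1.7 mL + 379.0 mL = 442.1789 mL.
Addition/subtraction keeps the fewest decimal places: 9.26 → 2 decimal places, 23.54 → 2 decimal places, 28.6789 → 4 decimal places, 1.7 → 1 decimal place, 379.0 → 1 decimal place; limit is 1.
Rounded to 1 decimal place: 442.2 mL.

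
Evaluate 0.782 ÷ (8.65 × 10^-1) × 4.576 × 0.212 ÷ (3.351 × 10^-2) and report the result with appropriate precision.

0.782 ÷ (8.65 × 10^-1) × 4.576 × 0.212 ÷ (3.351 × 10^-2) = 26.1720712823…
Multiplication/division keeps the fewest significant figures: 0.782 → 3 s.f., 8.65 × 10^-1 → 3 s.f., 4.576 → 4 s.f., 0.212 → 3 s.f., 3.351 × 10^-2 → 4 s.f.; limit is 3.
Rounded to 3 significant figures: 26.2.

26.2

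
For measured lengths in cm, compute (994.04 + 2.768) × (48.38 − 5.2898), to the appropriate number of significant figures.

994.04 + 2.768 = 996.808, limited to 2 d.p. → 5 s.f.; 48.38 − 5.2898 = 43.0902, limited to 2 d.p. → 4 s.f.
Carrying full precision, 996.808 × 43.0902 = 42952.6560816; keep min(5, 4) = 4 s.f.
Rounded to 4 significant figures: 4.295 × 10^4 cm².

4.295 × 10^4 cm²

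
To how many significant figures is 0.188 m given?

0.188: leading zeros are not significant.

3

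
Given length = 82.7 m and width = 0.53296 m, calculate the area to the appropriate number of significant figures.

area = 82.7 m × 0.53296 m = 44.075792 m².
82.7 has 3 significant figures; 0.53296 has 5.
Division/multiplication keeps the fewest: 3 significant figures.
Rounded: 44.1 m².

44.1 m²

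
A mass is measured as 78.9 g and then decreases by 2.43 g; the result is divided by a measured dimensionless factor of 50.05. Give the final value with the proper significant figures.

1.53 g

78.9 g − 2.43 g = 76.47 g; the difference is limited to 1 decimal place (3 s.f.).
Carrying full precision, 76.47 ÷ 50.05 = 1.52787212787… g; 50.05 has 4 s.f., so the result keeps min(3, 4) = 3 s.f.
Rounded to 3 significant figures: 1.53 g.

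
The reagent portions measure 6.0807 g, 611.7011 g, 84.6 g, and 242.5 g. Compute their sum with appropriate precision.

6.0807 g + 611.7011 g + 84.6 g + 242.5 g = 944.8818 g.
Addition/subtraction keeps the fewest decimal places: 6.0807 → 4 decimal places, 611.7011 → 4 decimal places, 84.6 → 1 decimal place, 242.5 → 1 decimal place; limit is 1.
Rounded to 1 decimal place: 944.9 g.

944.9 g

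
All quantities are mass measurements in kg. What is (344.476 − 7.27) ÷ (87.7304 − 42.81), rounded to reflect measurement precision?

7.507

344.476 − 7.27 = 337.206, limited to 2 d.p. → 5 s.f.; 87.7304 − 42.81 = 44.9204, limited to 2 d.p. → 4 s.f.
Carrying full precision, 337.206 ÷ 44.9204 = 7.50674526496…; keep min(5, 4) = 4 s.f.
Rounded to 4 significant figures: 7.507.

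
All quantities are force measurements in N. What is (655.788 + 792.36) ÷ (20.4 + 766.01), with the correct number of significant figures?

655.788 + 792.36 = 1448.148, limited to 2 d.p. → 6 s.f.; 20.4 + 766.01 = 786.41, limited to 1 d.p. → 4 s.f.
Carrying full precision, 1448.148 ÷ 786.41 = 1.84146691929…; keep min(6, 4) = 4 s.f.
Rounded to 4 significant figures: 1.841.

1.841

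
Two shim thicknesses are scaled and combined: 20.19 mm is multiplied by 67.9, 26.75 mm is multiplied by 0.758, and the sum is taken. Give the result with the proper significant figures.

1.39 × 10^3 mm

20.19 × 67.9 = 1370.901 → 1.37 × 10^3 mm (3 s.f., last digit at the 10^1 place).
26.75 × 0.758 = 20.2765 → 20.3 mm (3 s.f., last digit at the 10^-1 place).
Sum: 1391.1775 mm; keep the coarser place, 10^1.
Result: 1.39 × 10^3 mm.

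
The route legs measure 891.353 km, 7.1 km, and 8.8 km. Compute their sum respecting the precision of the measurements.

907.3 km

891.353 km + 7.1 km + 8.8 km = 907.253 km.
Addition/subtraction keeps the fewest decimal places: 891.353 → 3 decimal places, 7.1 → 1 decimal place, 8.8 → 1 decimal place; limit is 1.
Rounded to 1 decimal place: 907.3 km.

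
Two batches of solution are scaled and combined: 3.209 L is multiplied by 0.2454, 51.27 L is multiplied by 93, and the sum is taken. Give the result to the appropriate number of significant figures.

3.209 × 0.2454 = 0.7874886 → 0.7875 L (4 s.f., last digit at the 10^-4 place).
51.27 × 93 = 4768.11 → 4.8 × 10³ L (2 s.f., last digit at the 10^2 place).
Sum: 4768.8974886 L; keep the coarser place, 10^2.
Result: 4.8 × 10³ L.

4.8 × 10³ L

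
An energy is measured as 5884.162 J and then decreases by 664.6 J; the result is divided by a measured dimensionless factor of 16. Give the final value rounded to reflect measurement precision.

5884.162 J − 664.6 J = 5219.562 J; the difference is limited to 1 decimal place (5 s.f.).
Carrying full precision, 5219.562 ÷ 16 = 326.222625 J; 16 has 2 s.f., so the result keeps min(5, 2) = 2 s.f.
Rounded to 2 significant figures: 3.3 × 10² J.

3.3 × 10² J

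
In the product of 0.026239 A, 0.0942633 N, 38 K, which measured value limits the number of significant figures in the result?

0.026239 A → 5 s.f.; 0.0942633 N → 6 s.f.; 38 K → 2 s.f.
The fewest is 2 significant figures, from 38 K.

38 K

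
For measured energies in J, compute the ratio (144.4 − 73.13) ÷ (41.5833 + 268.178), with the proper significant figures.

0.230

144.4 − 73.13 = 71.27, limited to 1 d.p. → 3 s.f.; 41.5833 + 268.178 = 309.7613, limited to 3 d.p. → 6 s.f.
Carrying full precision, 71.27 ÷ 309.7613 = 0.230080387705…; keep min(3, 6) = 3 s.f.
Rounded to 3 significant figures: 0.230.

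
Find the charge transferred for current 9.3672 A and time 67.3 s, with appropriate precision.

charge transferred = 9.3672 A × 67.3 s = 630.41256 C.
9.3672 has 5 significant figures; 67.3 has 3.
Division/multiplication keeps the fewest: 3 significant figures.
Rounded: 630. C.

630. C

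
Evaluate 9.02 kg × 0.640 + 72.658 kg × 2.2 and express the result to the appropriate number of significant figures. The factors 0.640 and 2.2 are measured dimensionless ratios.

9.02 × 0.640 = 5.7728 → 5.77 kg (3 s.f., last digit at the 10^-2 place).
72.658 × 2.2 = 159.8476 → 1.6 × 10^2 kg (2 s.f., last digit at the 10^1 place).
Sum: 165.6204 kg; keep the coarser place, 10^1.
Result: 1.7 × 10^2 kg.

1.7 × 10^2 kg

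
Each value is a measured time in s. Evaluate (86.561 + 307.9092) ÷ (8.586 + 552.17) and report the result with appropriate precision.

0.70346

86.561 + 307.9092 = 394.4702, limited to 3 d.p. → 6 s.f.; 8.586 + 552.17 = 560.756, limited to 2 d.p. → 5 s.f.
Carrying full precision, 394.4702 ÷ 560.756 = 0.703461398541…; keep min(6, 5) = 5 s.f.
Rounded to 5 significant figures: 0.70346.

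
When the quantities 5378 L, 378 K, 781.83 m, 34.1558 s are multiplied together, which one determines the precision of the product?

5378 L → 4 s.f.; 378 K → 3 s.f.; 781.83 m → 5 s.f.; 34.1558 s → 6 s.f.
The fewest is 3 significant figures, from 378 K.

378 K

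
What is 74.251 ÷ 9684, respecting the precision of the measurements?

0.007667

74.251 ÷ 9684 = 0.00766738950847…
Multiplication/division keeps the fewest significant figures: 74.251 → 5 s.f., 9684 → 4 s.f.; limit is 4.
Rounded to 4 significant figures: 0.007667.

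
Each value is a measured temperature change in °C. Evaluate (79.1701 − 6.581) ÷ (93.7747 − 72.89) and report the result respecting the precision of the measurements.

3.476

79.1701 − 6.581 = 72.5891, limited to 3 d.p. → 5 s.f.; 93.7747 − 72.89 = 20.8847, limited to 2 d.p. → 4 s.f.
Carrying full precision, 72.5891 ÷ 20.8847 = 3.47570709658…; keep min(5, 4) = 4 s.f.
Rounded to 4 significant figures: 3.476.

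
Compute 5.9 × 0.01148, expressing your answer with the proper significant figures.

0.068

5.9 × 0.01148 = 0.067732
Multiplication/division keeps the fewest significant figures: 5.9 → 2 s.f., 0.01148 → 4 s.f.; limit is 2.
Rounded to 2 significant figures: 0.068.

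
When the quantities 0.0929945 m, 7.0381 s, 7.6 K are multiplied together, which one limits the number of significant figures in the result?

0.0929945 m → 6 s.f.; 7.0381 s → 5 s.f.; 7.6 K → 2 s.f.
The fewest is 2 significant figures, from 7.6 K.

7.6 K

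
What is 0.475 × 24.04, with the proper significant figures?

11.4

0.475 × 24.04 = 11.419
Multiplication/division keeps the fewest significant figures: 0.475 → 3 s.f., 24.04 → 4 s.f.; limit is 3.
Rounded to 3 significant figures: 11.4.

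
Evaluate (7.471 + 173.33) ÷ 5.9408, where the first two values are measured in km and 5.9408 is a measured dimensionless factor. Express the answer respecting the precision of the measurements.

30.434 km

7.471 km + 173.33 km = 180.801 km; the sum is limited to 2 decimal places (5 s.f.).
Carrying full precision, 180.801 ÷ 5.9408 = 30.4337799623… km; 5.9408 has 5 s.f., so the result keeps min(5, 5) = 5 s.f.
Rounded to 5 significant figures: 30.434 km.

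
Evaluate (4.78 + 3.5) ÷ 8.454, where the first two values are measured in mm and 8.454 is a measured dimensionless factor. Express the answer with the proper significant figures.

0.98 mm

4.78 mm + 3.5 mm = 8.28 mm; the sum is limited to 1 decimal place (2 s.f.).
Carrying full precision, 8.28 ÷ 8.454 = 0.979418026969… mm; 8.454 has 4 s.f., so the result keeps min(2, 4) = 2 s.f.
Rounded to 2 significant figures: 0.98 mm.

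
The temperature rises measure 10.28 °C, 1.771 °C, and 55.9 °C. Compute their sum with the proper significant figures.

68.0 °C

10.28 °C + 1.771 °C + 55.9 °C = 67.951 °C.
Addition/subtraction keeps the fewest decimal places: 10.28 → 2 decimal places, 1.771 → 3 decimal places, 55.9 → 1 decimal place; limit is 1.
Rounded to 1 decimal place: 68.0 °C.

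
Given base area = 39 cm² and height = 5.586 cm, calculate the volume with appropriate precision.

2.2 × 10^2 cm³

volume = 39 cm² × 5.586 cm = 217.854 cm³.
39 has 2 significant figures; 5.586 has 4.
Division/multiplication keeps the fewest: 2 significant figures.
Rounded: 2.2 × 10^2 cm³.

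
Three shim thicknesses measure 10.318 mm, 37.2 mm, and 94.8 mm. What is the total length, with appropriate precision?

142.3 mm

10.318 mm + 37.2 mm + 94.8 mm = 142.318 mm.
Addition/subtraction keeps the fewest decimal places: 10.318 → 3 decimal places, 37.2 → 1 decimal place, 94.8 → 1 decimal place; limit is 1.
Rounded to 1 decimal place: 142.3 mm.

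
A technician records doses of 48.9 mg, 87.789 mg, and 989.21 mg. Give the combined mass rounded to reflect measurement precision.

48.9 mg + 87.789 mg + 989.21 mg = 1125.899 mg.
Addition/subtraction keeps the fewest decimal places: 48.9 → 1 decimal place, 87.789 → 3 decimal places, 989.21 → 2 decimal places; limit is 1.
Rounded to 1 decimal place: 1125.9 mg.

1125.9 mg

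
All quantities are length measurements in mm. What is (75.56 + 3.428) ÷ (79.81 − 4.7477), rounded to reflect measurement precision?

1.052

75.56 + 3.428 = 78.988, limited to 2 d.p. → 4 s.f.; 79.81 − 4.7477 = 75.0623, limited to 2 d.p. → 4 s.f.
Carrying full precision, 78.988 ÷ 75.0623 = 1.05229922345…; keep min(4, 4) = 4 s.f.
Rounded to 4 significant figures: 1.052.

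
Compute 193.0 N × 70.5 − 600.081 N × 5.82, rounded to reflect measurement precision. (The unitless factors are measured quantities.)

1.01 × 10⁴ N

193.0 × 70.5 = 13606.5 → 1.36 × 10⁴ N (3 s.f., last digit at the 10^2 place).
600.081 × 5.82 = 3492.47142 → 3.49 × 10³ N (3 s.f., last digit at the 10^1 place).
Difference: 10114.02858 N; keep the coarser place, 10^2.
Result: 1.01 × 10⁴ N.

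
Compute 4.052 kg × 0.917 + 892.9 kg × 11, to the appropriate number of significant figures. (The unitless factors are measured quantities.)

9.8 × 10³ kg

4.052 × 0.917 = 3.715684 → 3.72 kg (3 s.f., last digit at the 10^-2 place).
892.9 × 11 = 9821.9 → 9.8 × 10³ kg (2 s.f., last digit at the 10^2 place).
Sum: 9825.615684 kg; keep the coarser place, 10^2.
Result: 9.8 × 10³ kg.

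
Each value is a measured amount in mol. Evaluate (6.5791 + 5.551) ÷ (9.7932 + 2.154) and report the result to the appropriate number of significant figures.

6.5791 + 5.551 = 12.1301, limited to 3 d.p. → 5 s.f.; 9.7932 + 2.154 = 11.9472, limited to 3 d.p. → 5 s.f.
Carrying full precision, 12.1301 ÷ 11.9472 = 1.01530902638…; keep min(5, 5) = 5 s.f.
Rounded to 5 significant figures: 1.0153.

1.0153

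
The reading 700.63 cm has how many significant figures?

5

700.63: zeros between nonzero digits are significant.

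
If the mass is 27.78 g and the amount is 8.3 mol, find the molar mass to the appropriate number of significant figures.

3.3 g/mol

molar mass = 27.78 g ÷ 8.3 mol = 3.34698795181… g/mol.
27.78 has 4 significant figures; 8.3 has 2.
Division/multiplication keeps the fewest: 2 significant figures.
Rounded: 3.3 g/mol.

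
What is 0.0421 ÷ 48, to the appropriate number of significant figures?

0.0421 ÷ 48 = 0.000877083333333…
Multiplication/division keeps the fewest significant figures: 0.0421 → 3 s.f., 48 → 2 s.f.; limit is 2.
Rounded to 2 significant figures: 8.8 × 10^-4.

8.8 × 10^-4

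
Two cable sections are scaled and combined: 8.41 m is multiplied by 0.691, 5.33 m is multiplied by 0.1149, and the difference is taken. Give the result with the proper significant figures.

8.41 × 0.691 = 5.81131 → 5.81 m (3 s.f., last digit at the 10^-2 place).
5.33 × 0.1149 = 0.612417 → 0.612 m (3 s.f., last digit at the 10^-3 place).
Difference: 5.198893 m; keep the coarser place, 10^-2.
Result: 5.20 m.

5.20 m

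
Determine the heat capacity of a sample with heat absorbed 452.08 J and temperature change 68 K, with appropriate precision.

6.6 J/K

heat capacity = 452.08 J ÷ 68 K = 6.64823529412… J/K.
452.08 has 5 significant figures; 68 has 2.
Division/multiplication keeps the fewest: 2 significant figures.
Rounded: 6.6 J/K.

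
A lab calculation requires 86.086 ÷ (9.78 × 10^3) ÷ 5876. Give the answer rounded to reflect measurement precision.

1.50 × 10^-6

86.086 ÷ (9.78 × 10^3) ÷ 5876 = 0.00000149800025336…
Multiplication/division keeps the fewest significant figures: 86.086 → 5 s.f., 9.78 × 10^3 → 3 s.f., 5876 → 4 s.f.; limit is 3.
Rounded to 3 significant figures: 1.50 × 10^-6.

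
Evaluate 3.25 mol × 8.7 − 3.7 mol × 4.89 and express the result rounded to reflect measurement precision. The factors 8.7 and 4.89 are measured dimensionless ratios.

10. mol

3.25 × 8.7 = 28.275 → 28 mol (2 s.f., last digit at the 10^0 place).
3.7 × 4.89 = 18.093 → 18 mol (2 s.f., last digit at the 10^0 place).
Difference: 10.182 mol; keep the coarser place, 10^0.
Result: 10. mol.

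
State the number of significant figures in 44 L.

2

44: every digit is nonzero and significant.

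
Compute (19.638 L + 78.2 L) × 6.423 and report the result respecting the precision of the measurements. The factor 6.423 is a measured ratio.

628 L

19.638 L + 78.2 L = 97.838 L; the sum is limited to 1 decimal place (3 s.f.).
Carrying full precision, 97.838 × 6.423 = 628.413474 L; 6.423 has 4 s.f., so the result keeps min(3, 4) = 3 s.f.
Rounded to 3 significant figures: 628 L.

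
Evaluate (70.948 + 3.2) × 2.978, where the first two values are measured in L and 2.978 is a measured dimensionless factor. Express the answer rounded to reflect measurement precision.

221 L

70.948 L + 3.2 L = 74.148 L; the sum is limited to 1 decimal place (3 s.f.).
Carrying full precision, 74.148 × 2.978 = 220.812744 L; 2.978 has 4 s.f., so the result keeps min(3, 4) = 3 s.f.
Rounded to 3 significant figures: 221 L.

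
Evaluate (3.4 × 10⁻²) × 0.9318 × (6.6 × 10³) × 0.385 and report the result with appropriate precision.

(3.4 × 10⁻²) × 0.9318 × (6.6 × 10³) × 0.385 = 80.5019292
Multiplication/division keeps the fewest significant figures: 3.4 × 10⁻² → 2 s.f., 0.9318 → 4 s.f., 6.6 × 10³ → 2 s.f., 0.385 → 3 s.f.; limit is 2.
Rounded to 2 significant figures: 81.

81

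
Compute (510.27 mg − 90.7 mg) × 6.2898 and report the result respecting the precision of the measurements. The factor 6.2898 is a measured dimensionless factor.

510.27 mg − 90.7 mg = 419.57 mg; the difference is limited to 1 decimal place (4 s.f.).
Carrying full precision, 419.57 × 6.2898 = 2639.011386 mg; 6.2898 has 5 s.f., so the result keeps min(4, 5) = 4 s.f.
Rounded to 4 significant figures: 2639 mg.

2639 mg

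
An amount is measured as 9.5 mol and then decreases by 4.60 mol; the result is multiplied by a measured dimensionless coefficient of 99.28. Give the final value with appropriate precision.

4.9 × 10^2 mol

9.5 mol − 4.60 mol = 4.90 mol; the difference is limited to 1 decimal place (2 s.f.).
Carrying full precision, 4.90 × 99.28 = 486.472 mol; 99.28 has 4 s.f., so the result keeps min(2, 4) = 2 s.f.
Rounded to 2 significant figures: 4.9 × 10^2 mol.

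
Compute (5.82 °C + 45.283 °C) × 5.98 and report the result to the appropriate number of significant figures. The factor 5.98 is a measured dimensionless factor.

5.82 °C + 45.283 °C = 51.103 °C; the sum is limited to 2 decimal places (4 s.f.).
Carrying full precision, 51.103 × 5.98 = 305.59594 °C; 5.98 has 3 s.f., so the result keeps min(4, 3) = 3 s.f.
Rounded to 3 significant figures: 306 °C.

306 °C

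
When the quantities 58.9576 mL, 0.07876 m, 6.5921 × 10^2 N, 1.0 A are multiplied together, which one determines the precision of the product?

58.9576 mL → 6 s.f.; 0.07876 m → 4 s.f.; 6.5921 × 10^2 N → 5 s.f.; 1.0 A → 2 s.f.
The fewest is 2 significant figures, from 1.0 A.

1.0 A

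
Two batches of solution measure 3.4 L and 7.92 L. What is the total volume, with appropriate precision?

11.3 L

3.4 L + 7.92 L = 11.32 L.
Addition/subtraction keeps the fewest decimal places: 3.4 → 1 decimal place, 7.92 → 2 decimal places; limit is 1.
Rounded to 1 decimal place: 11.3 L.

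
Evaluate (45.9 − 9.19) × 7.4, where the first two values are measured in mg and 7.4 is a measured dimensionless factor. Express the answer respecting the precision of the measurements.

2.7 × 10² mg

45.9 mg − 9.19 mg = 36.71 mg; the difference is limited to 1 decimal place (3 s.f.).
Carrying full precision, 36.71 × 7.4 = 271.654 mg; 7.4 has 2 s.f., so the result keeps min(3, 2) = 2 s.f.
Rounded to 2 significant figures: 2.7 × 10² mg.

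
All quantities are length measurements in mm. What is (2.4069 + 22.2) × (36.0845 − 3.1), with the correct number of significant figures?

812 mm²

2.4069 + 22.2 = 24.6069, limited to 1 d.p. → 3 s.f.; 36.0845 − 3.1 = 32.9845, limited to 1 d.p. → 3 s.f.
Carrying full precision, 24.6069 × 32.9845 = 811.64629305; keep min(3, 3) = 3 s.f.
Rounded to 3 significant figures: 812 mm².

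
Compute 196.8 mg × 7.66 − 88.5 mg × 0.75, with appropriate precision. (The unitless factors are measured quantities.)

196.8 × 7.66 = 1507.488 → 1.51 × 10^3 mg (3 s.f., last digit at the 10^1 place).
88.5 × 0.75 = 66.375 → 66 mg (2 s.f., last digit at the 10^0 place).
Difference: 1441.113 mg; keep the coarser place, 10^1.
Result: 1.44 × 10^3 mg.

1.44 × 10^3 mg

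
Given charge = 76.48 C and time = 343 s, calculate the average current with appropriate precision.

0.223 A

average current = 76.48 C ÷ 343 s = 0.222973760933… A.
76.48 has 4 significant figures; 343 has 3.
Division/multiplication keeps the fewest: 3 significant figures.
Rounded: 0.223 A.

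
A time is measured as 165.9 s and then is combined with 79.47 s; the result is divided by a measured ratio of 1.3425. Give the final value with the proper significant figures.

165.9 s + 79.47 s = 245.37 s; the sum is limited to 1 decimal place (4 s.f.).
Carrying full precision, 245.37 ÷ 1.3425 = 182.770949721… s; 1.3425 has 5 s.f., so the result keeps min(4, 5) = 4 s.f.
Rounded to 4 significant figures: 182.8 s.

182.8 s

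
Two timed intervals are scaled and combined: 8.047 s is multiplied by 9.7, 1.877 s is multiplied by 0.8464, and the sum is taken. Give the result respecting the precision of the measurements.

8.047 × 9.7 = 78.0559 → 78 s (2 s.f., last digit at the 10^0 place).
1.877 × 0.8464 = 1.5886928 → 1.589 s (4 s.f., last digit at the 10^-3 place).
Sum: 79.6445928 s; keep the coarser place, 10^0.
Result: 8.0 × 10^1 s.

8.0 × 10^1 s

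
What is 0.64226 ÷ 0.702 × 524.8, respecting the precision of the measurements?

0.64226 ÷ 0.702 × 524.8 = 480.139669516…
Multiplication/division keeps the fewest significant figures: 0.64226 → 5 s.f., 0.702 → 3 s.f., 524.8 → 4 s.f.; limit is 3.
Rounded to 3 significant figures: 4.80 × 10².

4.80 × 10²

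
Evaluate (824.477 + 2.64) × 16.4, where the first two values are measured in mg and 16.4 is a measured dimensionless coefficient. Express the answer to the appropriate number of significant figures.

824.477 mg + 2.64 mg = 827.117 mg; the sum is limited to 2 decimal places (5 s.f.).
Carrying full precision, 827.117 × 16.4 = 13564.7188 mg; 16.4 has 3 s.f., so the result keeps min(5, 3) = 3 s.f.
Rounded to 3 significant figures: 1.36 × 10^4 mg.

1.36 × 10^4 mg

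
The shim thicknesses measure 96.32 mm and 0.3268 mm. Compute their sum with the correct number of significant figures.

96.65 mm

96.32 mm + 0.3268 mm = 96.6468 mm.
Addition/subtraction keeps the fewest decimal places: 96.32 → 2 decimal places, 0.3268 → 4 decimal places; limit is 2.
Rounded to 2 decimal places: 96.65 mm.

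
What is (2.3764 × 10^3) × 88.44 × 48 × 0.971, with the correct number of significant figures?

(2.3764 × 10^3) × 88.44 × 48 × 0.971 = 9795548.17613…
Multiplication/division keeps the fewest significant figures: 2.3764 × 10^3 → 5 s.f., 88.44 → 4 s.f., 48 → 2 s.f., 0.971 → 3 s.f.; limit is 2.
Rounded to 2 significant figures: 9.8 × 10^6.

9.8 × 10^6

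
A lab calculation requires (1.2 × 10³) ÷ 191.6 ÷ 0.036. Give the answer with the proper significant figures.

1.7 × 10²

(1.2 × 10³) ÷ 191.6 ÷ 0.036 = 173.973556019…
Multiplication/division keeps the fewest significant figures: 1.2 × 10³ → 2 s.f., 191.6 → 4 s.f., 0.036 → 2 s.f.; limit is 2.
Rounded to 2 significant figures: 1.7 × 10².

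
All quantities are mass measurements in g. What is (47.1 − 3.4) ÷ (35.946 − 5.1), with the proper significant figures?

47.1 − 3.4 = 43.7, limited to 1 d.p. → 3 s.f.; 35.946 − 5.1 = 30.846, limited to 1 d.p. → 3 s.f.
Carrying full precision, 43.7 ÷ 30.846 = 1.41671529534…; keep min(3, 3) = 3 s.f.
Rounded to 3 significant figures: 1.42.

1.42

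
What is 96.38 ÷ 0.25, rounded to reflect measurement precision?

3.9 × 10^2

96.38 ÷ 0.25 = 385.52
Multiplication/division keeps the fewest significant figures: 96.38 → 4 s.f., 0.25 → 2 s.f.; limit is 2.
Rounded to 2 significant figures: 3.9 × 10^2.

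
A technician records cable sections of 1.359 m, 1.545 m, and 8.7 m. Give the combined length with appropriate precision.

1.359 m + 1.545 m + 8.7 m = 11.604 m.
Addition/subtraction keeps the fewest decimal places: 1.359 → 3 decimal places, 1.545 → 3 decimal places, 8.7 → 1 decimal place; limit is 1.
Rounded to 1 decimal place: 11.6 m.

11.6 m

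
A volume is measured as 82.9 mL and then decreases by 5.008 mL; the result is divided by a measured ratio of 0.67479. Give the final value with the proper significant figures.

82.9 mL − 5.008 mL = 77.892 mL; the difference is limited to 1 decimal place (3 s.f.).
Carrying full precision, 77.892 ÷ 0.67479 = 115.431467568… mL; 0.67479 has 5 s.f., so the result keeps min(3, 5) = 3 s.f.
Rounded to 3 significant figures: 115 mL.

115 mL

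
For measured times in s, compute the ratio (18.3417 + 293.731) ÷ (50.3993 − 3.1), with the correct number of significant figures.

6.60

18.3417 + 293.731 = 312.0727, limited to 3 d.p. → 6 s.f.; 50.3993 − 3.1 = 47.2993, limited to 1 d.p. → 3 s.f.
Carrying full precision, 312.0727 ÷ 47.2993 = 6.59782914335…; keep min(6, 3) = 3 s.f.
Rounded to 3 significant figures: 6.60.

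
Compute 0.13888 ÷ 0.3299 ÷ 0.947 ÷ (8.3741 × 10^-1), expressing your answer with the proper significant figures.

0.13888 ÷ 0.3299 ÷ 0.947 ÷ (8.3741 × 10^-1) = 0.530846881658…
Multiplication/division keeps the fewest significant figures: 0.13888 → 5 s.f., 0.3299 → 4 s.f., 0.947 → 3 s.f., 8.3741 × 10^-1 → 5 s.f.; limit is 3.
Rounded to 3 significant figures: 0.531.

0.531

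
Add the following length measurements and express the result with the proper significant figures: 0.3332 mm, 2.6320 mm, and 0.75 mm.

3.72 mm

0.3332 mm + 2.6320 mm + 0.75 mm = 3.7152 mm.
Addition/subtraction keeps the fewest decimal places: 0.3332 → 4 decimal places, 2.6320 → 4 decimal places, 0.75 → 2 decimal places; limit is 2.
Rounded to 2 decimal places: 3.72 mm.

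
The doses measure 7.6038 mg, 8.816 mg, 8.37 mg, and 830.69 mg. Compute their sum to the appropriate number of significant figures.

855.48 mg

7.6038 mg + 8.816 mg + 8.37 mg + 830.69 mg = 855.4798 mg.
Addition/subtraction keeps the fewest decimal places: 7.6038 → 4 decimal places, 8.816 → 3 decimal places, 8.37 → 2 decimal places, 830.69 → 2 decimal places; limit is 2.
Rounded to 2 decimal places: 855.48 mg.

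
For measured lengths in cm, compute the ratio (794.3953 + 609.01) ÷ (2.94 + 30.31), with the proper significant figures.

794.3953 + 609.01 = 1403.4053, limited to 2 d.p. → 6 s.f.; 2.94 + 30.31 = 33.25, limited to 2 d.p. → 4 s.f.
Carrying full precision, 1403.4053 ÷ 33.25 = 42.2076781955…; keep min(6, 4) = 4 s.f.
Rounded to 4 significant figures: 42.21.

42.21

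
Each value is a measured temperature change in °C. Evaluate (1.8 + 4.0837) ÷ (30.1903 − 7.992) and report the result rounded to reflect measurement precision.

0.27

1.8 + 4.0837 = 5.8837, limited to 1 d.p. → 2 s.f.; 30.1903 − 7.992 = 22.1983, limited to 3 d.p. → 5 s.f.
Carrying full precision, 5.8837 ÷ 22.1983 = 0.265051828293…; keep min(2, 5) = 2 s.f.
Rounded to 2 significant figures: 0.27.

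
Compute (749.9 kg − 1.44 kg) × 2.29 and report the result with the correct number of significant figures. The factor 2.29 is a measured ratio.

749.9 kg − 1.44 kg = 748.46 kg; the difference is limited to 1 decimal place (4 s.f.).
Carrying full precision, 748.46 × 2.29 = 1713.9734 kg; 2.29 has 3 s.f., so the result keeps min(4, 3) = 3 s.f.
Rounded to 3 significant figures: 1.71 × 10^3 kg.

1.71 × 10^3 kg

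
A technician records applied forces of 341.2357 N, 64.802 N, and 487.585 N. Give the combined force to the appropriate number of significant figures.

893.623 N

341.2357 N + 64.802 N + 487.585 N = 893.6227 N.
Addition/subtraction keeps the fewest decimal places: 341.2357 → 4 decimal places, 64.802 → 3 decimal places, 487.585 → 3 decimal places; limit is 3.
Rounded to 3 decimal places: 893.623 N.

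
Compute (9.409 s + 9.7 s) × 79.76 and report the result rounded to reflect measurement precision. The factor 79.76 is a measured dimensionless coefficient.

9.409 s + 9.7 s = 19.109 s; the sum is limited to 1 decimal place (3 s.f.).
Carrying full precision, 19.109 × 79.76 = 1524.13384 s; 79.76 has 4 s.f., so the result keeps min(3, 4) = 3 s.f.
Rounded to 3 significant figures: 1.52 × 10³ s.

1.52 × 10³ s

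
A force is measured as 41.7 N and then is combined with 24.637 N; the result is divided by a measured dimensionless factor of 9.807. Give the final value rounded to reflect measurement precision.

6.76 N

41.7 N + 24.637 N = 66.337 N; the sum is limited to 1 decimal place (3 s.f.).
Carrying full precision, 66.337 ÷ 9.807 = 6.76425002549… N; 9.807 has 4 s.f., so the result keeps min(3, 4) = 3 s.f.
Rounded to 3 significant figures: 6.76 N.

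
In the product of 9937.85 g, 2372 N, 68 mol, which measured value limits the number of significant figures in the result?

68 mol

9937.85 g → 6 s.f.; 2372 N → 4 s.f.; 68 mol → 2 s.f.
The fewest is 2 significant figures, from 68 mol.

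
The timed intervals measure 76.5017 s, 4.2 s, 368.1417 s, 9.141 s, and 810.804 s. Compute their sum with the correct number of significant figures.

1.2688 × 10^3 s

76.5017 s + 4.2 s + 368.1417 s + 9.141 s + 810.804 s = 1268.7884 s.
Addition/subtraction keeps the fewest decimal places: 76.5017 → 4 decimal places, 4.2 → 1 decimal place, 368.1417 → 4 decimal places, 9.141 → 3 decimal places, 810.804 → 3 decimal places; limit is 1.
Rounded to 1 decimal place: 1.2688 × 10^3 s.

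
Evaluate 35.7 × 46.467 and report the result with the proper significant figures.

1.66 × 10³

35.7 × 46.467 = 1658.8719
Multiplication/division keeps the fewest significant figures: 35.7 → 3 s.f., 46.467 → 5 s.f.; limit is 3.
Rounded to 3 significant figures: 1.66 × 10³.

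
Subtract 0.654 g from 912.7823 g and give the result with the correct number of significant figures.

912.128 g

912.7823 g − 0.654 g = 912.1283 g.
Addition/subtraction keeps the fewest decimal places: 912.7823 → 4 decimal places, 0.654 → 3 decimal places; limit is 3.
Rounded to 3 decimal places: 912.128 g.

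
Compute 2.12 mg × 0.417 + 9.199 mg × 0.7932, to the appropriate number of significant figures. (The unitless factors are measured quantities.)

8.181 mg

2.12 × 0.417 = 0.88404 → 0.884 mg (3 s.f., last digit at the 10^-3 place).
9.199 × 0.7932 = 7.2966468 → 7.297 mg (4 s.f., last digit at the 10^-3 place).
Sum: 8.1806868 mg; keep the coarser place, 10^-3.
Result: 8.181 mg.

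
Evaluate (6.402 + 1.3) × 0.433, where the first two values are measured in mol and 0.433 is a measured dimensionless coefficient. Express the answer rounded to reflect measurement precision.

3.3 mol

6.402 mol + 1.3 mol = 7.702 mol; the sum is limited to 1 decimal place (2 s.f.).
Carrying full precision, 7.702 × 0.433 = 3.334966 mol; 0.433 has 3 s.f., so the result keeps min(2, 3) = 2 s.f.
Rounded to 2 significant figures: 3.3 mol.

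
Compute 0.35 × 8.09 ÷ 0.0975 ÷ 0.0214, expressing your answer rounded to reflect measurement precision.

0.35 × 8.09 ÷ 0.0975 ÷ 0.0214 = 1357.05727295…
Multiplication/division keeps the fewest significant figures: 0.35 → 2 s.f., 8.09 → 3 s.f., 0.0975 → 3 s.f., 0.0214 → 3 s.f.; limit is 2.
Rounded to 2 significant figures: 1.4 × 10³.

1.4 × 10³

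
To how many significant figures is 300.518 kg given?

300.518: zeros between nonzero digits are significant.

6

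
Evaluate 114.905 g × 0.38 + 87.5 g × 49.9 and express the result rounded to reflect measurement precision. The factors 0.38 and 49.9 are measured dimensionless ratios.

4.41 × 10^3 g

114.905 × 0.38 = 43.6639 → 44 g (2 s.f., last digit at the 10^0 place).
87.5 × 49.9 = 4366.25 → 4.37 × 10^3 g (3 s.f., last digit at the 10^1 place).
Sum: 4409.9139 g; keep the coarser place, 10^1.
Result: 4.41 × 10^3 g.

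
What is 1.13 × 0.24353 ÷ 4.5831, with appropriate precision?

6.00 × 10^-2

1.13 × 0.24353 ÷ 4.5831 = 0.0600442713447…
Multiplication/division keeps the fewest significant figures: 1.13 → 3 s.f., 0.24353 → 5 s.f., 4.5831 → 5 s.f.; limit is 3.
Rounded to 3 significant figures: 6.00 × 10^-2.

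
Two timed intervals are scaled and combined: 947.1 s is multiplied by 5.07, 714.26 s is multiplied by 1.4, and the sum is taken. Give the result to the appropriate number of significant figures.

947.1 × 5.07 = 4801.797 → 4.80 × 10^3 s (3 s.f., last digit at the 10^1 place).
714.26 × 1.4 = 999.964 → 1.0 × 10^3 s (2 s.f., last digit at the 10^2 place).
Sum: 5801.761 s; keep the coarser place, 10^2.
Result: 5.8 × 10^3 s.

5.8 × 10^3 s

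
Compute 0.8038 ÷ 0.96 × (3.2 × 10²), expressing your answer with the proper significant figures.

2.7 × 10²

0.8038 ÷ 0.96 × (3.2 × 10²) = 267.933333333…
Multiplication/division keeps the fewest significant figures: 0.8038 → 4 s.f., 0.96 → 2 s.f., 3.2 × 10² → 2 s.f.; limit is 2.
Rounded to 2 significant figures: 2.7 × 10².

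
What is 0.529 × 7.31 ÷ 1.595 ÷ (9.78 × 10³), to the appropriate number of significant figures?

0.529 × 7.31 ÷ 1.595 ÷ (9.78 × 10³) = 0.000247898276183…
Multiplication/division keeps the fewest significant figures: 0.529 → 3 s.f., 7.31 → 3 s.f., 1.595 → 4 s.f., 9.78 × 10³ → 3 s.f.; limit is 3.
Rounded to 3 significant figures: 2.48 × 10⁻⁴.

2.48 × 10⁻⁴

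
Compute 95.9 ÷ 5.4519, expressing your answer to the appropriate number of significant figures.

17.6

95.9 ÷ 5.4519 = 17.5901979127…
Multiplication/division keeps the fewest significant figures: 95.9 → 3 s.f., 5.4519 → 5 s.f.; limit is 3.
Rounded to 3 significant figures: 17.6.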